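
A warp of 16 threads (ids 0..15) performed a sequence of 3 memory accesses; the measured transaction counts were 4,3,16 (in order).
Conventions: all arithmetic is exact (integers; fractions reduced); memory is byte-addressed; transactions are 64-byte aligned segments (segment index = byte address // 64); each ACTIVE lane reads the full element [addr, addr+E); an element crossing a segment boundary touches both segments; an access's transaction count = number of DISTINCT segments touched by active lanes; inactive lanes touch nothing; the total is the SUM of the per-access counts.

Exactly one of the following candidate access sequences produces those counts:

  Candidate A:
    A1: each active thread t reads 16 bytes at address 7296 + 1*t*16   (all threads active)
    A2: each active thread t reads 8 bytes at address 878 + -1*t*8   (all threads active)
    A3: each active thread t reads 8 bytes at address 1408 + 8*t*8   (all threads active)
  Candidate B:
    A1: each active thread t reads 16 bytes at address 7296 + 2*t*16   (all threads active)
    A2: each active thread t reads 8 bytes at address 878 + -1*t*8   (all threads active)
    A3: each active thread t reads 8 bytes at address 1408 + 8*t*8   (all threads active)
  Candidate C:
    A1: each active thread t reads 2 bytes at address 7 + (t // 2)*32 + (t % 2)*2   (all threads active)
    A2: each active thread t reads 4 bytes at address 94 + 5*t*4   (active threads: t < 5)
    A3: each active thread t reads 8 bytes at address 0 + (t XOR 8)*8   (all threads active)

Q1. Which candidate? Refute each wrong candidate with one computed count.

B: A1 gives 8 transactions, not 4
C: A2 gives 2 transactions, not 3
A: all counts match (4,3,16)

Answer: A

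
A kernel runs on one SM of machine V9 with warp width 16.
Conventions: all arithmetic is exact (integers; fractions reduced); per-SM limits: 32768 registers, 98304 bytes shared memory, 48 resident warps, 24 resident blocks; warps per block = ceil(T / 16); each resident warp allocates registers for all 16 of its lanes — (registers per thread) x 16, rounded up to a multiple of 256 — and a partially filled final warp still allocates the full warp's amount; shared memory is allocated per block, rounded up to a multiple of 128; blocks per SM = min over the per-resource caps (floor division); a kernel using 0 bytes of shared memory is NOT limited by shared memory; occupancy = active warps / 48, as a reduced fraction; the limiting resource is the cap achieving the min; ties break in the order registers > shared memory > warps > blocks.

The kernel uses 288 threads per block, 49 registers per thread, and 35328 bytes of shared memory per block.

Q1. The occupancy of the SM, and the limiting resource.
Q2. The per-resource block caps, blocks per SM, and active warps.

Answer: occupancy 3/8, limited by registers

registers: 1 block
shared memory: 2 blocks
warps: 2 blocks
blocks: 24 blocks

Answer: 1 block, 18 active warps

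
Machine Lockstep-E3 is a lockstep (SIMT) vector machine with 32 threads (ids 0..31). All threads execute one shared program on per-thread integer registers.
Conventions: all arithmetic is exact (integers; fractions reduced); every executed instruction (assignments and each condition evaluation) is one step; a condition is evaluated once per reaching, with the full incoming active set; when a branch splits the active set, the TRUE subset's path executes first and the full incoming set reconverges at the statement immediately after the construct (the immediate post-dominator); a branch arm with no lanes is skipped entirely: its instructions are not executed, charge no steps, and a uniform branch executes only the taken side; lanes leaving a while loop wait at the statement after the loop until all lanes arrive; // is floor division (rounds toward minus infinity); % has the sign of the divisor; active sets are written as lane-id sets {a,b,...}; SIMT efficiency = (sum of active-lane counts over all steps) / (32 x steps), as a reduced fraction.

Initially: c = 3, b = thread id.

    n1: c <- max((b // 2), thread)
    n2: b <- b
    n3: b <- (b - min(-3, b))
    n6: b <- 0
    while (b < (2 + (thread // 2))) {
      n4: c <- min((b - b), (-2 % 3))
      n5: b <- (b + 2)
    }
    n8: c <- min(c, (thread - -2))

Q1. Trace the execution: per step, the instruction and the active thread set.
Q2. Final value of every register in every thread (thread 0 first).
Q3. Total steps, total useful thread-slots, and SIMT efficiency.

step 0: c <- max((b // 2), thread)   {0,1,2,3,4,5,6,7,8,9,10,11,12,13,14,15,16,17,18,19,20,21,22,23,24,25,26,27,28,29,30,31}
step 1: b <- b                       {0,1,2,3,4,5,6,7,8,9,10,11,12,13,14,15,16,17,18,19,20,21,22,23,24,25,26,27,28,29,30,31}
step 2: b <- (b - min(-3, b))        {0,1,2,3,4,5,6,7,8,9,10,11,12,13,14,15,16,17,18,19,20,21,22,23,24,25,26,27,28,29,30,31}
step 3: b <- 0                       {0,1,2,3,4,5,6,7,8,9,10,11,12,13,14,15,16,17,18,19,20,21,22,23,24,25,26,27,28,29,30,31}
step 4: eval (b < (2 + (thread // 2))) {0,1,2,3,4,5,6,7,8,9,10,11,12,13,14,15,16,17,18,19,20,21,22,23,24,25,26,27,28,29,30,31}
step 5: c <- min((b - b), (-2 % 3))  {0,1,2,3,4,5,6,7,8,9,10,11,12,13,14,15,16,17,18,19,20,21,22,23,24,25,26,27,28,29,30,31}
step 6: b <- (b + 2)                 {0,1,2,3,4,5,6,7,8,9,10,11,12,13,14,15,16,17,18,19,20,21,22,23,24,25,26,27,28,29,30,31}
step 7: eval (b < (2 + (thread // 2))) {0,1,2,3,4,5,6,7,8,9,10,11,12,13,14,15,16,17,18,19,20,21,22,23,24,25,26,27,28,29,30,31}
step 8: c <- min((b - b), (-2 % 3))  {2,3,4,5,6,7,8,9,10,11,12,13,14,15,16,17,18,19,20,21,22,23,24,25,26,27,28,29,30,31}
step 9: b <- (b + 2)                 {2,3,4,5,6,7,8,9,10,11,12,13,14,15,16,17,18,19,20,21,22,23,24,25,26,27,28,29,30,31}
step 10: eval (b < (2 + (thread // 2))) {2,3,4,5,6,7,8,9,10,11,12,13,14,15,16,17,18,19,20,21,22,23,24,25,26,27,28,29,30,31}
step 11: c <- min((b - b), (-2 % 3))  {6,7,8,9,10,11,12,13,14,15,16,17,18,19,20,21,22,23,24,25,26,27,28,29,30,31}
step 12: b <- (b + 2)                 {6,7,8,9,10,11,12,13,14,15,16,17,18,19,20,21,22,23,24,25,26,27,28,29,30,31}
step 13: eval (b < (2 + (thread // 2))) {6,7,8,9,10,11,12,13,14,15,16,17,18,19,20,21,22,23,24,25,26,27,28,29,30,31}
step 14: c <- min((b - b), (-2 % 3))  {10,11,12,13,14,15,16,17,18,19,20,21,22,23,24,25,26,27,28,29,30,31}
step 15: b <- (b + 2)                 {10,11,12,13,14,15,16,17,18,19,20,21,22,23,24,25,26,27,28,29,30,31}
step 16: eval (b < (2 + (thread // 2))) {10,11,12,13,14,15,16,17,18,19,20,21,22,23,24,25,26,27,28,29,30,31}
step 17: c <- min((b - b), (-2 % 3))  {14,15,16,17,18,19,20,21,22,23,24,25,26,27,28,29,30,31}
step 18: b <- (b + 2)                 {14,15,16,17,18,19,20,21,22,23,24,25,26,27,28,29,30,31}
step 19: eval (b < (2 + (thread // 2))) {14,15,16,17,18,19,20,21,22,23,24,25,26,27,28,29,30,31}
step 20: c <- min((b - b), (-2 % 3))  {18,19,20,21,22,23,24,25,26,27,28,29,30,31}
step 21: b <- (b + 2)                 {18,19,20,21,22,23,24,25,26,27,28,29,30,31}
step 22: eval (b < (2 + (thread // 2))) {18,19,20,21,22,23,24,25,26,27,28,29,30,31}
step 23: c <- min((b - b), (-2 % 3))  {22,23,24,25,26,27,28,29,30,31}
step 24: b <- (b + 2)                 {22,23,24,25,26,27,28,29,30,31}
step 25: eval (b < (2 + (thread // 2))) {22,23,24,25,26,27,28,29,30,31}
step 26: c <- min((b - b), (-2 % 3))  {26,27,28,29,30,31}
step 27: b <- (b + 2)                 {26,27,28,29,30,31}
step 28: eval (b < (2 + (thread // 2))) {26,27,28,29,30,31}
step 29: c <- min((b - b), (-2 % 3))  {30,31}
step 30: b <- (b + 2)                 {30,31}
step 31: eval (b < (2 + (thread // 2))) {30,31}
step 32: c <- min(c, (thread - -2))   {0,1,2,3,4,5,6,7,8,9,10,11,12,13,14,15,16,17,18,19,20,21,22,23,24,25,26,27,28,29,30,31}

Answer: 33 steps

c: 0,0,0,0,0,0,0,0,0,0,0,0,0,0,0,0,0,0,0,0,0,0,0,0,0,0,0,0,0,0,0,0
b: 2,2,4,4,4,4,6,6,6,6,8,8,8,8,10,10,10,10,12,12,12,12,14,14,14,14,16,16,16,16,18,18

steps = 33; useful = 672; efficiency = 672/1056 = 7/11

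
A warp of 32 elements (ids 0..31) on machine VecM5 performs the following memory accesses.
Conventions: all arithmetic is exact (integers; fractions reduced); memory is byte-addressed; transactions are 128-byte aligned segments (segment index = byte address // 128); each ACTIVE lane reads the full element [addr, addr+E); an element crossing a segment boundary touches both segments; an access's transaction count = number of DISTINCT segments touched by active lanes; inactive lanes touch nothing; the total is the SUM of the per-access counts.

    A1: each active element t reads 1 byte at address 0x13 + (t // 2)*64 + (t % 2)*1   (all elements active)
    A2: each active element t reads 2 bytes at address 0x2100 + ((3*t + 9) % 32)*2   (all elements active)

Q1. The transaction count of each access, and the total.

A1: 8 transactions
A2: 1 transaction

Answer: 8,1; total 9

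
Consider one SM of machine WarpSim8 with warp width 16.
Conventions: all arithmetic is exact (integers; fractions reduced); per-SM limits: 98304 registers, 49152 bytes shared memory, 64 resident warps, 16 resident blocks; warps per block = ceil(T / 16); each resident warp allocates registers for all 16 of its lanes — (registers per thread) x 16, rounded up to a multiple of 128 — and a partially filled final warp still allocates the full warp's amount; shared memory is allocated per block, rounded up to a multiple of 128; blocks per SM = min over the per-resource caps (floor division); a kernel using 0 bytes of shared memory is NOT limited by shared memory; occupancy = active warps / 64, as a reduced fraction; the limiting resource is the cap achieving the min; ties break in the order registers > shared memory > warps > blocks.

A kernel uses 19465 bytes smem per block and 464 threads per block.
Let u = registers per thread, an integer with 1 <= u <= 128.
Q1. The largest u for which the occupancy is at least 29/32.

Answer: u = 104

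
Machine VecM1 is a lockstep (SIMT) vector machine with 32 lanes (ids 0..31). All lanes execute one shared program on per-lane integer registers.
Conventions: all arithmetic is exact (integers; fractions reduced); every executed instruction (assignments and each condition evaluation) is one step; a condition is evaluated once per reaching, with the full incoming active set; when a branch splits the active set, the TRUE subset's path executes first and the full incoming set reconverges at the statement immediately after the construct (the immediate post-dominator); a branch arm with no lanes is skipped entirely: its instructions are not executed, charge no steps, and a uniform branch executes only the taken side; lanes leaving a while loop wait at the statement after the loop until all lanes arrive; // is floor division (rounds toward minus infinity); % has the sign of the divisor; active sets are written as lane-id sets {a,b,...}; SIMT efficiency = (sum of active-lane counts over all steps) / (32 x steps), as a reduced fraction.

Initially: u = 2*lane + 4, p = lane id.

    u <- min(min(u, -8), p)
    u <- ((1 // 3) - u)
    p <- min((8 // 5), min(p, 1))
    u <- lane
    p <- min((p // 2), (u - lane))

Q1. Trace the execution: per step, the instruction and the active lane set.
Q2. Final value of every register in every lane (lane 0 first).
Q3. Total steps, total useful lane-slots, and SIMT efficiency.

step 0: u <- min(min(u, -8), p)      {0,1,2,3,4,5,6,7,8,9,10,11,12,13,14,15,16,17,18,19,20,21,22,23,24,25,26,27,28,29,30,31}
step 1: u <- ((1 // 3) - u)          {0,1,2,3,4,5,6,7,8,9,10,11,12,13,14,15,16,17,18,19,20,21,22,23,24,25,26,27,28,29,30,31}
step 2: p <- min((8 // 5), min(p, 1)) {0,1,2,3,4,5,6,7,8,9,10,11,12,13,14,15,16,17,18,19,20,21,22,23,24,25,26,27,28,29,30,31}
step 3: u <- lane                    {0,1,2,3,4,5,6,7,8,9,10,11,12,13,14,15,16,17,18,19,20,21,22,23,24,25,26,27,28,29,30,31}
step 4: p <- min((p // 2), (u - lane)) {0,1,2,3,4,5,6,7,8,9,10,11,12,13,14,15,16,17,18,19,20,21,22,23,24,25,26,27,28,29,30,31}

Answer: 5 steps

u: 0,1,2,3,4,5,6,7,8,9,10,11,12,13,14,15,16,17,18,19,20,21,22,23,24,25,26,27,28,29,30,31
p: 0,0,0,0,0,0,0,0,0,0,0,0,0,0,0,0,0,0,0,0,0,0,0,0,0,0,0,0,0,0,0,0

steps = 5; useful = 160; efficiency = 160/160 = 1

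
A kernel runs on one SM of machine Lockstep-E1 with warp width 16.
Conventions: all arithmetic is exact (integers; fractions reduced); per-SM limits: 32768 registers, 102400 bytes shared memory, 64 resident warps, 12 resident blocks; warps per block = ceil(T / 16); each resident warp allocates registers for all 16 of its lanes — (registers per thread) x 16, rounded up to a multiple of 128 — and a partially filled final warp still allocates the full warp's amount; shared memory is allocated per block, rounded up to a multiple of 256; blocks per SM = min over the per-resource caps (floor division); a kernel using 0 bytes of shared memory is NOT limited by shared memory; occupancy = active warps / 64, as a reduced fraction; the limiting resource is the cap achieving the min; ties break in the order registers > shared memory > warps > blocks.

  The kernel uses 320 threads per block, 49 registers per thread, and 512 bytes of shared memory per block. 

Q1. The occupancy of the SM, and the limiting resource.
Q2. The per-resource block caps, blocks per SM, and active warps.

Answer: occupancy 5/16, limited by registers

registers: 1 block
shared memory: 200 blocks
warps: 3 blocks
blocks: 12 blocks

Answer: 1 block, 20 active warps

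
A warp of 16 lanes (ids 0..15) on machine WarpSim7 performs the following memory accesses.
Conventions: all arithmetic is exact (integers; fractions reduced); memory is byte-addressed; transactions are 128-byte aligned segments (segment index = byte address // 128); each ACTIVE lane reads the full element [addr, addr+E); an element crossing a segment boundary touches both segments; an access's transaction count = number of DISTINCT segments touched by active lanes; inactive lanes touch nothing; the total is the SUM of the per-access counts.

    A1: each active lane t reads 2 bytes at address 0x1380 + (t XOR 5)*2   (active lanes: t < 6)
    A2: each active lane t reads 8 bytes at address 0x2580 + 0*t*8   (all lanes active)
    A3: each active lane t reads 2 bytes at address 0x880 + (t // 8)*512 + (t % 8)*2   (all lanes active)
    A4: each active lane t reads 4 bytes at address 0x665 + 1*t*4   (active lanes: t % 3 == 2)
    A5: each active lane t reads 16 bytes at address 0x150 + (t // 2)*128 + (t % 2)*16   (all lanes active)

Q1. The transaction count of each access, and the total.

A1: 1 transaction
A2: 1 transaction
A3: 2 transactions
A4: 2 transactions
A5: 8 transactions

Answer: 1,1,2,2,8; total 14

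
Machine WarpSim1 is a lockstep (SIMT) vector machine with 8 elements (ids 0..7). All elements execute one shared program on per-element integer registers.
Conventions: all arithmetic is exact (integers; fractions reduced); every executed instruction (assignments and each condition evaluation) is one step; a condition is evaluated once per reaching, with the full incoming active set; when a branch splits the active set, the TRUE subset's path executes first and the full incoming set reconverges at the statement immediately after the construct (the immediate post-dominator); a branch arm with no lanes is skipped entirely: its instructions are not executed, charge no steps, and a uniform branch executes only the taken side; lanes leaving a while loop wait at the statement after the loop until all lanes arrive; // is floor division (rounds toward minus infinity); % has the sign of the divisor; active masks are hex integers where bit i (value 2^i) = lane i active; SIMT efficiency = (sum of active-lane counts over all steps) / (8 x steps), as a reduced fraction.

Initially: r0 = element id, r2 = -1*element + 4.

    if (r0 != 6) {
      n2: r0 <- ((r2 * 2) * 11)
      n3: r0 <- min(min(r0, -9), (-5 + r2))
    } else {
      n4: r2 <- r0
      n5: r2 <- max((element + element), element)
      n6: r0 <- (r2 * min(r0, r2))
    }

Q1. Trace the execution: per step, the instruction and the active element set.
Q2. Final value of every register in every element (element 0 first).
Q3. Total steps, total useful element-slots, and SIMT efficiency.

step 0: eval (r0 != 6)               0xff
step 1: r0 <- ((r2 * 2) * 11)        0xbf
step 2: r0 <- min(min(r0, -9), (-5 + r2)) 0xbf
step 3: r2 <- r0                     0x40
step 4: r2 <- max((element + element), element) 0x40
step 5: r0 <- (r2 * min(r0, r2))     0x40

Answer: 6 steps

r0: -9,-9,-9,-9,-9,-22,72,-66
r2: 4,3,2,1,0,-1,12,-3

steps = 6; useful = 25; efficiency = 25/48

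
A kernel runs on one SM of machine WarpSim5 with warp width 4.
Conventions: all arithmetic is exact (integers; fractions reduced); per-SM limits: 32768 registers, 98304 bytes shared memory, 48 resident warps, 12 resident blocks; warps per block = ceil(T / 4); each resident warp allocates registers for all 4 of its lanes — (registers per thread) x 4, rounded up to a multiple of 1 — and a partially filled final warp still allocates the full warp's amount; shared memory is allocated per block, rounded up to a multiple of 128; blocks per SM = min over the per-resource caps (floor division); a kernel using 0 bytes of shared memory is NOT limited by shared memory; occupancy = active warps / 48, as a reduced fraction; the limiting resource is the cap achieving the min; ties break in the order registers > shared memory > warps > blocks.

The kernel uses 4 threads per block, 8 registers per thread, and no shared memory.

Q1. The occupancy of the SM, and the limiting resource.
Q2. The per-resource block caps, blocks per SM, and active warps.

Answer: occupancy 1/4, limited by blocks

registers: 1024 blocks
shared memory: no limit (kernel uses none)
warps: 48 blocks
blocks: 12 blocks

Answer: 12 blocks, 12 active warps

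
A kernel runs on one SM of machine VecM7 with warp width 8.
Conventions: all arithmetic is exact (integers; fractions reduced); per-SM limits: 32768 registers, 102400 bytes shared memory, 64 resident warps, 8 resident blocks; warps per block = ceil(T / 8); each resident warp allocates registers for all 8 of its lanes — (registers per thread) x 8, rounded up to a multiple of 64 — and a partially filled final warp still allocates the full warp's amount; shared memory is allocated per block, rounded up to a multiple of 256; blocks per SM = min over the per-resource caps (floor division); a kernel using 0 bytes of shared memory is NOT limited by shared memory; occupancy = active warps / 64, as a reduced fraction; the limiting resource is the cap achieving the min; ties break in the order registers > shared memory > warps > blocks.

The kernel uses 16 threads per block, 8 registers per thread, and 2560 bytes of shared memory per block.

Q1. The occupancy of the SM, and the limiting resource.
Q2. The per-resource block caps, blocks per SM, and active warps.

Answer: occupancy 1/4, limited by blocks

registers: 256 blocks
shared memory: 40 blocks
warps: 32 blocks
blocks: 8 blocks

Answer: 8 blocks, 16 active warps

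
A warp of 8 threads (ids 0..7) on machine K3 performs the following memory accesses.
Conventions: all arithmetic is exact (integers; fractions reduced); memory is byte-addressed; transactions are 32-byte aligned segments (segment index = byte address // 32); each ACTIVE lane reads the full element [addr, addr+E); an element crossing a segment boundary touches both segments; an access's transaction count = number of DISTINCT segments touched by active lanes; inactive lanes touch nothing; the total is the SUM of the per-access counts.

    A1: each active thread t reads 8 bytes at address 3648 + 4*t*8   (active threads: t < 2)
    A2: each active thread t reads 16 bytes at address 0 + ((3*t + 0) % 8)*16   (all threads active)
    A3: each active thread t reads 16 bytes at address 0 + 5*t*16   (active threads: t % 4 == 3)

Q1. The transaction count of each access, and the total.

A1: 2 transactions
A2: 4 transactions
A3: 2 transactions

Answer: 2,4,2; total 8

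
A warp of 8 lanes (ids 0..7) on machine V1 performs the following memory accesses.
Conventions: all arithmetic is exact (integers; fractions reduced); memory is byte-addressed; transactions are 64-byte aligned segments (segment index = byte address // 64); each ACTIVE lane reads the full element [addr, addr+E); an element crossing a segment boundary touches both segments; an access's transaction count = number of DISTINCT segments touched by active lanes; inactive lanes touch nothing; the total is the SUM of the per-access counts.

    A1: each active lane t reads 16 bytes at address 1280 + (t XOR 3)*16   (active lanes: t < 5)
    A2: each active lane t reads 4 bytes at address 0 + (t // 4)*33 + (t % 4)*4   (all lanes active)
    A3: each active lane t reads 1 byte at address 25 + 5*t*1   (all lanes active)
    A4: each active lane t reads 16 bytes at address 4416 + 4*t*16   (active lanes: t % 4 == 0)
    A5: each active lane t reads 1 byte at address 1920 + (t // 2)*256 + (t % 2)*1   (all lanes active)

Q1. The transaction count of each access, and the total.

A1: 2 transactions
A2: 1 transaction
A3: 1 transaction
A4: 2 transactions
A5: 4 transactions

Answer: 2,1,1,2,4; total 10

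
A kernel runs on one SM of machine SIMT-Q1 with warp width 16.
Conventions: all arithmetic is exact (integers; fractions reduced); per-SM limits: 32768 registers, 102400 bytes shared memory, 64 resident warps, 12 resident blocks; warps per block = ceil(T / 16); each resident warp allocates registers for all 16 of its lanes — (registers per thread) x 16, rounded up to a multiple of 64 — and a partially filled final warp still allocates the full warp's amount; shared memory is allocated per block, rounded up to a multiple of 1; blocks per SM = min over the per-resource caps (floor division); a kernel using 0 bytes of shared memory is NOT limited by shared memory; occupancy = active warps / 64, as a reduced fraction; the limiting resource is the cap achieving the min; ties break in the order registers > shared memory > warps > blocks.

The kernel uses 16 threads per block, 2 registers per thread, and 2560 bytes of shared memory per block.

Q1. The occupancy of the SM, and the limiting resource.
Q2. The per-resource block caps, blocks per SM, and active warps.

Answer: occupancy 3/16, limited by blocks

registers: 512 blocks
shared memory: 40 blocks
warps: 64 blocks
blocks: 12 blocks

Answer: 12 blocks, 12 active warps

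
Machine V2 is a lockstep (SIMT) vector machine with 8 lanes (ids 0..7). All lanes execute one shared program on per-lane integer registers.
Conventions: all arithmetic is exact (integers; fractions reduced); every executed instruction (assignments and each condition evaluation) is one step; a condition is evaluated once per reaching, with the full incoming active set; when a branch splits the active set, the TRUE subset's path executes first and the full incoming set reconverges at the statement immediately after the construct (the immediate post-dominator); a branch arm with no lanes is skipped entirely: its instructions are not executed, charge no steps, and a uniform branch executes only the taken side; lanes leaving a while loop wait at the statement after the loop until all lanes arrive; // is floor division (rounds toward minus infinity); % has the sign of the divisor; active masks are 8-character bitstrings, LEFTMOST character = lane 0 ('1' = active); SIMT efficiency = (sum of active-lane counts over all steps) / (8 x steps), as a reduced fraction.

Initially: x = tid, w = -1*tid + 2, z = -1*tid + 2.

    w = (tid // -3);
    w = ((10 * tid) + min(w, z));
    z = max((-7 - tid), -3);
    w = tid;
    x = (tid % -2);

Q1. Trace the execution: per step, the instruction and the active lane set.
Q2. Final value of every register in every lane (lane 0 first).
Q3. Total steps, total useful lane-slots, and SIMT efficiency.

step 0: w <- (tid // -3)             11111111
step 1: w <- ((10 * tid) + min(w, z)) 11111111
step 2: z <- max((-7 - tid), -3)     11111111
step 3: w <- tid                     11111111
step 4: x <- (tid % -2)              11111111

Answer: 5 steps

x: 0,-1,0,-1,0,-1,0,-1
w: 0,1,2,3,4,5,6,7
z: -3,-3,-3,-3,-3,-3,-3,-3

steps = 5; useful = 40; efficiency = 40/40 = 1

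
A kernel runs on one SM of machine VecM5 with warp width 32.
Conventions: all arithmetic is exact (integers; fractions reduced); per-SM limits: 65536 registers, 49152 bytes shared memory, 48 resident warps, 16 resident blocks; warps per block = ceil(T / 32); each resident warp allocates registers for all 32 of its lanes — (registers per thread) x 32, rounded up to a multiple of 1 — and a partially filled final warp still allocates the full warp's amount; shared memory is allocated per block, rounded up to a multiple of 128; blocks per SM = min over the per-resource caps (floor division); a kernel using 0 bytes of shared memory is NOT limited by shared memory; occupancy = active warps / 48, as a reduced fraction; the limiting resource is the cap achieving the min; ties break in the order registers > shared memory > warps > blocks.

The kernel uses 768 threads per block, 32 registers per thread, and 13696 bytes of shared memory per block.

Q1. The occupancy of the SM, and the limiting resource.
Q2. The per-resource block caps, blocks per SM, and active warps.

Answer: occupancy 1, limited by registers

registers: 2 blocks
shared memory: 3 blocks
warps: 2 blocks
blocks: 16 blocks

Answer: 2 blocks, 48 active warps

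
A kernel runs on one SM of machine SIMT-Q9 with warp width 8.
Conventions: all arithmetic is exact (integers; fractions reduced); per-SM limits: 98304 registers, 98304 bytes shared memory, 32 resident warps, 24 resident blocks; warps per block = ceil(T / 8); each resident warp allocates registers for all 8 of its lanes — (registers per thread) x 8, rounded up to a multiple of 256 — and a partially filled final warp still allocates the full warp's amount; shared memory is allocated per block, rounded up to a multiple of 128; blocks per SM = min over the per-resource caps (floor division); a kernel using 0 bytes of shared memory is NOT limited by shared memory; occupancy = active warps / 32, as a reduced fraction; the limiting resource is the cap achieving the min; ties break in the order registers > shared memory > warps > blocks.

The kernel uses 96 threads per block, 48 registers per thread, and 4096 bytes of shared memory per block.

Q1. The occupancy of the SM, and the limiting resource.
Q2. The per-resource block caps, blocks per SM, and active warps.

Answer: occupancy 3/4, limited by warps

registers: 16 blocks
shared memory: 24 blocks
warps: 2 blocks
blocks: 24 blocks

Answer: 2 blocks, 24 active warps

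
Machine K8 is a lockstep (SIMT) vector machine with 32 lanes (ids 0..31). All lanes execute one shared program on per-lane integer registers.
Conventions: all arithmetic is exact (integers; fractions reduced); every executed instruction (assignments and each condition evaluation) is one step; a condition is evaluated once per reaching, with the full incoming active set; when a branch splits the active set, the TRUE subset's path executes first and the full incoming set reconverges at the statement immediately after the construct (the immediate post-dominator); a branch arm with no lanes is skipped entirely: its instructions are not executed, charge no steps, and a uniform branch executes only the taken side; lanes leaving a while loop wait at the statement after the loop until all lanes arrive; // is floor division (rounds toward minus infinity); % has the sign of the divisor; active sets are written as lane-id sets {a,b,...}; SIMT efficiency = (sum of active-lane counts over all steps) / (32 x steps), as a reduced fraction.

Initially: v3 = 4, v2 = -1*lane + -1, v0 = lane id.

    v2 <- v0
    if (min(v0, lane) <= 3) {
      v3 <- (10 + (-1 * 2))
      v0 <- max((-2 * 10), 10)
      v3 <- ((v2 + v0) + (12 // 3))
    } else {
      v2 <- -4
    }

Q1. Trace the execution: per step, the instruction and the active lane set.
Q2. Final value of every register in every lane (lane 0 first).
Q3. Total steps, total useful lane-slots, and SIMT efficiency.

step 0: v2 <- v0                     {0,1,2,3,4,5,6,7,8,9,10,11,12,13,14,15,16,17,18,19,20,21,22,23,24,25,26,27,28,29,30,31}
step 1: eval (min(v0, lane) <= 3)    {0,1,2,3,4,5,6,7,8,9,10,11,12,13,14,15,16,17,18,19,20,21,22,23,24,25,26,27,28,29,30,31}
step 2: v3 <- (10 + (-1 * 2))        {0,1,2,3}
step 3: v0 <- max((-2 * 10), 10)     {0,1,2,3}
step 4: v3 <- ((v2 + v0) + (12 // 3)) {0,1,2,3}
step 5: v2 <- -4                     {4,5,6,7,8,9,10,11,12,13,14,15,16,17,18,19,20,21,22,23,24,25,26,27,28,29,30,31}

Answer: 6 steps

v3: 14,15,16,17,4,4,4,4,4,4,4,4,4,4,4,4,4,4,4,4,4,4,4,4,4,4,4,4,4,4,4,4
v2: 0,1,2,3,-4,-4,-4,-4,-4,-4,-4,-4,-4,-4,-4,-4,-4,-4,-4,-4,-4,-4,-4,-4,-4,-4,-4,-4,-4,-4,-4,-4
v0: 10,10,10,10,4,5,6,7,8,9,10,11,12,13,14,15,16,17,18,19,20,21,22,23,24,25,26,27,28,29,30,31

steps = 6; useful = 104; efficiency = 104/192 = 13/24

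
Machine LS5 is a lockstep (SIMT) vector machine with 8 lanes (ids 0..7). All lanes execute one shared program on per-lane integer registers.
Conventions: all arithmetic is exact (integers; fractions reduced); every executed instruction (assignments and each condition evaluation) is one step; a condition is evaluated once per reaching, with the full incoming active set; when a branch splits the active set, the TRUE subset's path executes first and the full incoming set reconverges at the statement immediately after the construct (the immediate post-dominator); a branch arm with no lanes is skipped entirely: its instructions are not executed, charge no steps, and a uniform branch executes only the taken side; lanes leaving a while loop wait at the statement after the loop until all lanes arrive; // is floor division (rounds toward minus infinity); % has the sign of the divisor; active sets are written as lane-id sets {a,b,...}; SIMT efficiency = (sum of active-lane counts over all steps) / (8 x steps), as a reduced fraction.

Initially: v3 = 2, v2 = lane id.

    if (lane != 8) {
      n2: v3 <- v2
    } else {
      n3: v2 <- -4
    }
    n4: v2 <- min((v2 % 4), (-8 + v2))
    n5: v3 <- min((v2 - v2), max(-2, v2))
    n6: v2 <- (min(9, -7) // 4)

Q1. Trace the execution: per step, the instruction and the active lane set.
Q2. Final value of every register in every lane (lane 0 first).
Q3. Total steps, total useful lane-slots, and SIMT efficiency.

step 0: eval (lane != 8)             {0,1,2,3,4,5,6,7}
step 1: v3 <- v2                     {0,1,2,3,4,5,6,7}
step 2: v2 <- min((v2 % 4), (-8 + v2)) {0,1,2,3,4,5,6,7}
step 3: v3 <- min((v2 - v2), max(-2, v2)) {0,1,2,3,4,5,6,7}
step 4: v2 <- (min(9, -7) // 4)      {0,1,2,3,4,5,6,7}

Answer: 5 steps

v3: -2,-2,-2,-2,-2,-2,-2,-1
v2: -2,-2,-2,-2,-2,-2,-2,-2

steps = 5; useful = 40; efficiency = 40/40 = 1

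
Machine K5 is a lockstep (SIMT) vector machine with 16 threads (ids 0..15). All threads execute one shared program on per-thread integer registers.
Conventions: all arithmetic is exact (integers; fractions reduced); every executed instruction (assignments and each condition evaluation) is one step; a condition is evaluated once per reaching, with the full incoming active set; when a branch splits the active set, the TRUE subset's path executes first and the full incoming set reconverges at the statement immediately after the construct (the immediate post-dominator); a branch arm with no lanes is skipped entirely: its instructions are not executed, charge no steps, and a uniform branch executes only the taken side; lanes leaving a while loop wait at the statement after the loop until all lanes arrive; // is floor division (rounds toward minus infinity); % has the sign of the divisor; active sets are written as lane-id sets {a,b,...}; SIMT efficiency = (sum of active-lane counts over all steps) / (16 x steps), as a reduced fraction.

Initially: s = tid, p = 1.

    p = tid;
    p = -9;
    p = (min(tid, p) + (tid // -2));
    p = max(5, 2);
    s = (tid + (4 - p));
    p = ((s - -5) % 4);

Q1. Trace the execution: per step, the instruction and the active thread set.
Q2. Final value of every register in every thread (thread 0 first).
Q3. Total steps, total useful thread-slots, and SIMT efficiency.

step 0: p <- tid                     {0,1,2,3,4,5,6,7,8,9,10,11,12,13,14,15}
step 1: p <- -9                      {0,1,2,3,4,5,6,7,8,9,10,11,12,13,14,15}
step 2: p <- (min(tid, p) + (tid // -2)) {0,1,2,3,4,5,6,7,8,9,10,11,12,13,14,15}
step 3: p <- max(5, 2)               {0,1,2,3,4,5,6,7,8,9,10,11,12,13,14,15}
step 4: s <- (tid + (4 - p))         {0,1,2,3,4,5,6,7,8,9,10,11,12,13,14,15}
step 5: p <- ((s - -5) % 4)          {0,1,2,3,4,5,6,7,8,9,10,11,12,13,14,15}

Answer: 6 steps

s: -1,0,1,2,3,4,5,6,7,8,9,10,11,12,13,14
p: 0,1,2,3,0,1,2,3,0,1,2,3,0,1,2,3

steps = 6; useful = 96; efficiency = 96/96 = 1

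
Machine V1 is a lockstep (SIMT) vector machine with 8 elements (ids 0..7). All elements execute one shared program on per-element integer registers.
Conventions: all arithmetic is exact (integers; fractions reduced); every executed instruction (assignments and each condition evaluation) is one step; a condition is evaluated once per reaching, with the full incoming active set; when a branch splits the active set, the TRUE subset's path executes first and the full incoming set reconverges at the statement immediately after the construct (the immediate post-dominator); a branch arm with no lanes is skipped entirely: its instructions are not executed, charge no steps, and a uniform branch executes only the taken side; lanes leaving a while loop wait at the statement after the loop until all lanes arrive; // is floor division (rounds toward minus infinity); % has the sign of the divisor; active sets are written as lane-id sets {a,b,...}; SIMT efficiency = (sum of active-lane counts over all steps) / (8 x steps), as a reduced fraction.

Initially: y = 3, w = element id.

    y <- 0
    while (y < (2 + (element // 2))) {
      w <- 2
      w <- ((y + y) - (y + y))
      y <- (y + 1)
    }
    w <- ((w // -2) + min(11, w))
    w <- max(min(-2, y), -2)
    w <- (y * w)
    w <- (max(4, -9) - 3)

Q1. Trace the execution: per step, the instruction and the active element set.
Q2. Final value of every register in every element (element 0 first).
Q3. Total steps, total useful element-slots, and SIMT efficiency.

step 0: y <- 0                       {0,1,2,3,4,5,6,7}
step 1: eval (y < (2 + (element // 2))) {0,1,2,3,4,5,6,7}
step 2: w <- 2                       {0,1,2,3,4,5,6,7}
step 3: w <- ((y + y) - (y + y))     {0,1,2,3,4,5,6,7}
step 4: y <- (y + 1)                 {0,1,2,3,4,5,6,7}
step 5: eval (y < (2 + (element // 2))) {0,1,2,3,4,5,6,7}
step 6: w <- 2                       {0,1,2,3,4,5,6,7}
step 7: w <- ((y + y) - (y + y))     {0,1,2,3,4,5,6,7}
step 8: y <- (y + 1)                 {0,1,2,3,4,5,6,7}
step 9: eval (y < (2 + (element // 2))) {0,1,2,3,4,5,6,7}
step 10: w <- 2                       {2,3,4,5,6,7}
step 11: w <- ((y + y) - (y + y))     {2,3,4,5,6,7}
step 12: y <- (y + 1)                 {2,3,4,5,6,7}
step 13: eval (y < (2 + (element // 2))) {2,3,4,5,6,7}
step 14: w <- 2                       {4,5,6,7}
step 15: w <- ((y + y) - (y + y))     {4,5,6,7}
step 16: y <- (y + 1)                 {4,5,6,7}
step 17: eval (y < (2 + (element // 2))) {4,5,6,7}
step 18: w <- 2                       {6,7}
step 19: w <- ((y + y) - (y + y))     {6,7}
step 20: y <- (y + 1)                 {6,7}
step 21: eval (y < (2 + (element // 2))) {6,7}
step 22: w <- ((w // -2) + min(11, w)) {0,1,2,3,4,5,6,7}
step 23: w <- max(min(-2, y), -2)     {0,1,2,3,4,5,6,7}
step 24: w <- (y * w)                 {0,1,2,3,4,5,6,7}
step 25: w <- (max(4, -9) - 3)        {0,1,2,3,4,5,6,7}

Answer: 26 steps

y: 2,2,3,3,4,4,5,5
w: 1,1,1,1,1,1,1,1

steps = 26; useful = 160; efficiency = 160/208 = 10/13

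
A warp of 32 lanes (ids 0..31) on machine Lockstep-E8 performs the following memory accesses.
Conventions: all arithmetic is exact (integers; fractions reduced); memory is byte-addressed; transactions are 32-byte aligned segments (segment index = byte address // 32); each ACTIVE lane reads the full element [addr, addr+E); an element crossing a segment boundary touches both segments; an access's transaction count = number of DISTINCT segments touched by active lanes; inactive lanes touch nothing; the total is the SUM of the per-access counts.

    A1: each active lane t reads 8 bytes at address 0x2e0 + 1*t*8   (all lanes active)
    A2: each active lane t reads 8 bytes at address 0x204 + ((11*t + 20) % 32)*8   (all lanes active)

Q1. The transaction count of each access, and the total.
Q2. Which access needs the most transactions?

A1: 8 transactions
A2: 9 transactions

Answer: 8,9; total 17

Answer: A2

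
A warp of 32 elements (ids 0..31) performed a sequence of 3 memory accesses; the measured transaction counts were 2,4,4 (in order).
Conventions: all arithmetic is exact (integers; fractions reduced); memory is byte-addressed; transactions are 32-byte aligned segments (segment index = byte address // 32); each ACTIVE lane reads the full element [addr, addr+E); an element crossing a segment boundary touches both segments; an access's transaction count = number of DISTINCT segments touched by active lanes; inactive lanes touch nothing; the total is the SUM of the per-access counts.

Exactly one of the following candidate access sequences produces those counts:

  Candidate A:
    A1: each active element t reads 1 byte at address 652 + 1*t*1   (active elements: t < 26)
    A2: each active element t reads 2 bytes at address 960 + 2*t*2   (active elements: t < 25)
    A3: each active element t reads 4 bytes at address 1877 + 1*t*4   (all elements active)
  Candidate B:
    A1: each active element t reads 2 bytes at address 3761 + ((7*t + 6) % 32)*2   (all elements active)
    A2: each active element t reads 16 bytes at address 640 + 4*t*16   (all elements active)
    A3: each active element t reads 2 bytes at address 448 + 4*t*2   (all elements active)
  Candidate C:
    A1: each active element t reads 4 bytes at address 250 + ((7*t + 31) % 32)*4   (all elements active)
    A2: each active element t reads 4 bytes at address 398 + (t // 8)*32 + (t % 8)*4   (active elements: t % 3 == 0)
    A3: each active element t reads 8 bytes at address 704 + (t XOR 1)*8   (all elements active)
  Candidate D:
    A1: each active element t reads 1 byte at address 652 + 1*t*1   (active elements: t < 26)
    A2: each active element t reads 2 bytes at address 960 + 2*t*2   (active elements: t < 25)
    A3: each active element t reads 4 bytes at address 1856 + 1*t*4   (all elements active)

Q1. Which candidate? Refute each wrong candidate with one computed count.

A: A3 gives 5 transactions, not 4
B: A1 gives 3 transactions, not 2
C: A1 gives 5 transactions, not 2
D: all counts match (2,4,4)

Answer: D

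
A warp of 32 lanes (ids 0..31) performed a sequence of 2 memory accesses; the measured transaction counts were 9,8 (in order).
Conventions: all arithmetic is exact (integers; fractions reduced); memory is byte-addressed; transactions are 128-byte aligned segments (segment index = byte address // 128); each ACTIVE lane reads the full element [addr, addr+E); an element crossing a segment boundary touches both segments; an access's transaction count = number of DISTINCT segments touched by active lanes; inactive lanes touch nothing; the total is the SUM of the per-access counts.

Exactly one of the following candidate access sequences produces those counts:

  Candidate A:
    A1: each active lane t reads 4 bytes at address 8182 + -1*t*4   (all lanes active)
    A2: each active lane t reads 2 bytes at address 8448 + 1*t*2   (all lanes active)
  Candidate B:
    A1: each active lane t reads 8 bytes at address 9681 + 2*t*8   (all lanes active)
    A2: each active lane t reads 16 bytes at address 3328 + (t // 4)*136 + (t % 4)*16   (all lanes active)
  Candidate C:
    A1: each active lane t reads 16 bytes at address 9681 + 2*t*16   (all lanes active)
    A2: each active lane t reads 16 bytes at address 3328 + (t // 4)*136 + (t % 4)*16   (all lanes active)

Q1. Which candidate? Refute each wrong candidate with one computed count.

A: A1 gives 2 transactions, not 9
B: A1 gives 5 transactions, not 9
C: all counts match (9,8)

Answer: C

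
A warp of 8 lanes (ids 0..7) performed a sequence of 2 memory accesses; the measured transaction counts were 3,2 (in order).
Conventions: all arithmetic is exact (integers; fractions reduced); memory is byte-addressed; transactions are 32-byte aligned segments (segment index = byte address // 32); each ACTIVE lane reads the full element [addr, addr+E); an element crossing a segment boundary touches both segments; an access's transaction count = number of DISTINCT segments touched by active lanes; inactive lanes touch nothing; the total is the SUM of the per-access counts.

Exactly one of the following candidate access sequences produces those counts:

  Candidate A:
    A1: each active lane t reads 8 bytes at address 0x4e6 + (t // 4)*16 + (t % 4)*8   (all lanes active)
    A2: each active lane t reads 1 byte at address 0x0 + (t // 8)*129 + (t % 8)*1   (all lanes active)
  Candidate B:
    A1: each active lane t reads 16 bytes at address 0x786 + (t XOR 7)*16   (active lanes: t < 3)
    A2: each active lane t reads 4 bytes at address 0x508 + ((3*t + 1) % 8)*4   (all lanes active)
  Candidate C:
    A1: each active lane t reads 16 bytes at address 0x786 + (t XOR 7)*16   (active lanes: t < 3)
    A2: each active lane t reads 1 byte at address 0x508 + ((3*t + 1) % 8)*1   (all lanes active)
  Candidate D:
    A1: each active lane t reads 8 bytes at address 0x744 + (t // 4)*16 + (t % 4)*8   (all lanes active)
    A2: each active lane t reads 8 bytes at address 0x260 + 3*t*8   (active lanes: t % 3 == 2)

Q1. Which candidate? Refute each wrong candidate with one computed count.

A: A1 gives 2 transactions, not 3
C: A2 gives 1 transaction, not 2
D: A1 gives 2 transactions, not 3
B: all counts match (3,2)

Answer: B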